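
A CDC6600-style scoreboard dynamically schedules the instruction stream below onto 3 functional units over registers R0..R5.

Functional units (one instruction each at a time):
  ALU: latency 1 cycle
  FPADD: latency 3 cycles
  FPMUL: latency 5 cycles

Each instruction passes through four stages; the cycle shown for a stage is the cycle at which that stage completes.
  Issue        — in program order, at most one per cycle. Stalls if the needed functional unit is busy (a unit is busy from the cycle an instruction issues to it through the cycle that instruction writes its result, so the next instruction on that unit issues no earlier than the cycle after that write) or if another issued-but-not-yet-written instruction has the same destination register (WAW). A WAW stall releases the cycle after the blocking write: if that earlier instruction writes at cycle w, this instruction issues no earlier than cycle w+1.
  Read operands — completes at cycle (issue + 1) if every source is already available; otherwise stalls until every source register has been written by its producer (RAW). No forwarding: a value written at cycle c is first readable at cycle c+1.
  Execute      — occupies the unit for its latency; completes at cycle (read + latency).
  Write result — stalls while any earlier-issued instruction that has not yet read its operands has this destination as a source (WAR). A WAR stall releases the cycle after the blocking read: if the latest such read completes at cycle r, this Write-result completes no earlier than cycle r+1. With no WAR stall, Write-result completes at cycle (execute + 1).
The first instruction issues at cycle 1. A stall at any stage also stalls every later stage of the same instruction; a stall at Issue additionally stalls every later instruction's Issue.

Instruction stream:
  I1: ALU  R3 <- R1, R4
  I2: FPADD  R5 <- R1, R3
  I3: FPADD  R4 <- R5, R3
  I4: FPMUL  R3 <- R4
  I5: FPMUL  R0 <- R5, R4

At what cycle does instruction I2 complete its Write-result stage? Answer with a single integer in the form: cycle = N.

t=1  I1 dispatched to ALU
t=2  I1 operands ready | I2 dispatched to FPADD
t=3  I1 complete
t=4  R3←I1
t=5  I2 operands ready
t=8  I2 complete
t=9  R5←I2
t=10  I3 dispatched to FPADD
t=11  I3 operands ready | I4 dispatched to FPMUL
t=14  I3 complete
t=15  R4←I3
t=16  I4 operands ready
t=21  I4 complete
t=22  R3←I4
t=23  I5 dispatched to FPMUL
t=24  I5 operands ready
t=29  I5 complete
t=30  R0←I5

cycle = 9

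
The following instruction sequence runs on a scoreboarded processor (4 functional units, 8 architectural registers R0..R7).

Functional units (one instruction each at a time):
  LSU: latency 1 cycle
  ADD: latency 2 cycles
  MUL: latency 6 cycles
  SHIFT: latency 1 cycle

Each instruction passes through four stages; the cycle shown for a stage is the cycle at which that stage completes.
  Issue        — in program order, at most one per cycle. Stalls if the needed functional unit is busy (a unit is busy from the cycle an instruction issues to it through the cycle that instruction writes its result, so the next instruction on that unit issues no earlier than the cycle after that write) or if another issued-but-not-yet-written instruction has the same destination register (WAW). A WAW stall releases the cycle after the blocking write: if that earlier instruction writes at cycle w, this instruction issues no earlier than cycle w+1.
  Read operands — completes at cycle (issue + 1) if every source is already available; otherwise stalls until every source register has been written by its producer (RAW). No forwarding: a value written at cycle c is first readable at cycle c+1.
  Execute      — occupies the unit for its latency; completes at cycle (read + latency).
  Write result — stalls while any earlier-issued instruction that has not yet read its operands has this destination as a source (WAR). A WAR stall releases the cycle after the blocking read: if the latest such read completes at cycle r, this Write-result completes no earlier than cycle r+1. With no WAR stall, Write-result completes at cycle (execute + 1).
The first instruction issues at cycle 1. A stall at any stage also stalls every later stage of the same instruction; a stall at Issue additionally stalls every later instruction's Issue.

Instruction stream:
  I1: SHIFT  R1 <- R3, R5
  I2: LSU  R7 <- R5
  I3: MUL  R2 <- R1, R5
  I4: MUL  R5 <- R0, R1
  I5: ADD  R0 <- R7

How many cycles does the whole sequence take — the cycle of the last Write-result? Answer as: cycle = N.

cycle = 21

I1 -> (1, 2, 3, 4)
I2 -> (2, 3, 4, 5)
I3 -> (3, 5, 11, 12)  // RAW R1: wait I1 write@4
I4 -> (13, 14, 20, 21)  // struct: MUL busy until I3 writes@12
I5 -> (14, 15, 17, 18)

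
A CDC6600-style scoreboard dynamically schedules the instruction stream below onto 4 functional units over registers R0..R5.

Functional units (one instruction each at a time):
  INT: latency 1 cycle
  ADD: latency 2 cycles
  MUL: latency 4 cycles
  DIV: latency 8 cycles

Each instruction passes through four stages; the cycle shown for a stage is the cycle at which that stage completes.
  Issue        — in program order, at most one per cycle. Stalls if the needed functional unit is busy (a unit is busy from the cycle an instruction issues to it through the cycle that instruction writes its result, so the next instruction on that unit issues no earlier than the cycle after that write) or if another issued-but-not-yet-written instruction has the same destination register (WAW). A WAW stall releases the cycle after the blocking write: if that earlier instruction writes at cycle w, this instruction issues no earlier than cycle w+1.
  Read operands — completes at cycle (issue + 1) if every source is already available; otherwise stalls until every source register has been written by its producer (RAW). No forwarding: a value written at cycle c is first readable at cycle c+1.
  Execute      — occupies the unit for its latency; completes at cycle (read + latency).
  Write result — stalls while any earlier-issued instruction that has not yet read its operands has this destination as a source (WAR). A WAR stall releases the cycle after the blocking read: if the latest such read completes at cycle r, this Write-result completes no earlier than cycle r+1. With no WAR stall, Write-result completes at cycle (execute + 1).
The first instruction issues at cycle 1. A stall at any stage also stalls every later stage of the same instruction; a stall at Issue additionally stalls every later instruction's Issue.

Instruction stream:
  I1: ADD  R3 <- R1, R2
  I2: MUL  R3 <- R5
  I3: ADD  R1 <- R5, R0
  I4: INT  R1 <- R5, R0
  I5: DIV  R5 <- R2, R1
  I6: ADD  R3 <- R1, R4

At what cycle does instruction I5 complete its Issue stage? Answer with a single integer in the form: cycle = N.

I1  is:1  ro:2  ex:4  wr:5
I2  is:6  ro:7  ex:11  wr:12  — WAW R3: wait I1 write@5
I3  is:7  ro:8  ex:10  wr:11
I4  is:12  ro:13  ex:14  wr:15  — WAW R1: wait I3 write@11
I5  is:13  ro:16  ex:24  wr:25  — RAW R1: wait I4 write@15
I6  is:14  ro:16  ex:18  wr:19  — RAW R1: wait I4 write@15

cycle = 13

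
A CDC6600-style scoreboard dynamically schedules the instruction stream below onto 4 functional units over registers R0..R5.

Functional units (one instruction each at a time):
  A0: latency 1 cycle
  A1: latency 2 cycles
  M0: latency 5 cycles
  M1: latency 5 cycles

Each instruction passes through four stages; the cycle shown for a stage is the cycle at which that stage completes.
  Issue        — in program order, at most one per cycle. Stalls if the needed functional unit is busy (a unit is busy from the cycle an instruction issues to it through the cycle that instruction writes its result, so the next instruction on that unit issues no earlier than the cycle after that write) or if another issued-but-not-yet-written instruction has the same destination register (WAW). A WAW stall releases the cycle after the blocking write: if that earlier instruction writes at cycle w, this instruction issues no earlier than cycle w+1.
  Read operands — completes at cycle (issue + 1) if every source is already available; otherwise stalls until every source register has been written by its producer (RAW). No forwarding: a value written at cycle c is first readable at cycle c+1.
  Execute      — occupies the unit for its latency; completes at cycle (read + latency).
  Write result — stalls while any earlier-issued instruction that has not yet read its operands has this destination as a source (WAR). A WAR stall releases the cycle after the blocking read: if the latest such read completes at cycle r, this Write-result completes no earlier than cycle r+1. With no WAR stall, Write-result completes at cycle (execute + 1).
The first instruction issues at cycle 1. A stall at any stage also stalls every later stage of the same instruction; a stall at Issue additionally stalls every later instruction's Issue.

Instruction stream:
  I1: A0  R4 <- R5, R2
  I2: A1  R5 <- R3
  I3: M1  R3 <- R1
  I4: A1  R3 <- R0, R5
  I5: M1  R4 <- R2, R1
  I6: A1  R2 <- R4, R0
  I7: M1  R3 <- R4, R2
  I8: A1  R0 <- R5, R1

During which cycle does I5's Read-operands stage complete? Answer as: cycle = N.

cycle = 13

1) issue 1, read 2, done 3, write 4
2) issue 2, read 3, done 5, write 6
3) issue 3, read 4, done 9, write 10
4) issue 11, read 12, done 14, write 15  <WAW R3: wait I3 write@10>
5) issue 12, read 13, done 18, write 19
6) issue 16, read 20, done 22, write 23  <struct: A1 busy until I4 writes@15 / RAW R4: wait I5 write@19>
7) issue 20, read 24, done 29, write 30  <struct: M1 busy until I5 writes@19 / RAW R2: wait I6 write@23>
8) issue 24, read 25, done 27, write 28  <struct: A1 busy until I6 writes@23>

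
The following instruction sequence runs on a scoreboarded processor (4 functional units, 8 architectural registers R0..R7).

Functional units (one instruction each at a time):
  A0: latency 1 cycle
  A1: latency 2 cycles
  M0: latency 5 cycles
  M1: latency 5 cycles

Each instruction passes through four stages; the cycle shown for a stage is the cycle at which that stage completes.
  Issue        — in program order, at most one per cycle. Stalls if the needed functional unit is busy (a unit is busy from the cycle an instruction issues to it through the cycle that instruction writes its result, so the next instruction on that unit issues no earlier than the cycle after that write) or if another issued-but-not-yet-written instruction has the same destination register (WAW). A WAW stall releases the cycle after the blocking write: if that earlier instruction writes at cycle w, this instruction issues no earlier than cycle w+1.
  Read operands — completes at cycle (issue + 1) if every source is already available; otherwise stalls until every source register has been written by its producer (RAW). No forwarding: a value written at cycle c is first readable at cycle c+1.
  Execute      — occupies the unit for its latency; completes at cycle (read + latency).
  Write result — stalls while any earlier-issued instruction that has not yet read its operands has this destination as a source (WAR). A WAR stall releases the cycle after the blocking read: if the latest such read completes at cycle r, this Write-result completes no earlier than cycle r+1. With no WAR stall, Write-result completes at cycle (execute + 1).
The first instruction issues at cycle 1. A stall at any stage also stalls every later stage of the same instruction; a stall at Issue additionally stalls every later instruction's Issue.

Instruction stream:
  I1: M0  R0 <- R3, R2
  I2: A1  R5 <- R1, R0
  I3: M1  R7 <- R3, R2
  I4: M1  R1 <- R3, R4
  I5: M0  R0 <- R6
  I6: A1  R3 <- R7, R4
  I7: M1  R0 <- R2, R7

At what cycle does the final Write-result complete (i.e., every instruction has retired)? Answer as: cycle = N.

cycle = 27

[1] I1 issues→M0
[2] I1 reads; I2 issues→A1
[3] I3 issues→M1
[4] I3 reads
[7] I1 exec-done
[8] I1 writes R0
[9] I2 reads; I3 exec-done
[10] I3 writes R7
[11] I2 exec-done; I4 issues→M1
[12] I2 writes R5; I4 reads; I5 issues→M0
[13] I5 reads; I6 issues→A1
[14] I6 reads
[16] I6 exec-done
[17] I4 exec-done; I6 writes R3
[18] I4 writes R1; I5 exec-done
[19] I5 writes R0
[20] I7 issues→M1
[21] I7 reads
[26] I7 exec-done
[27] I7 writes R0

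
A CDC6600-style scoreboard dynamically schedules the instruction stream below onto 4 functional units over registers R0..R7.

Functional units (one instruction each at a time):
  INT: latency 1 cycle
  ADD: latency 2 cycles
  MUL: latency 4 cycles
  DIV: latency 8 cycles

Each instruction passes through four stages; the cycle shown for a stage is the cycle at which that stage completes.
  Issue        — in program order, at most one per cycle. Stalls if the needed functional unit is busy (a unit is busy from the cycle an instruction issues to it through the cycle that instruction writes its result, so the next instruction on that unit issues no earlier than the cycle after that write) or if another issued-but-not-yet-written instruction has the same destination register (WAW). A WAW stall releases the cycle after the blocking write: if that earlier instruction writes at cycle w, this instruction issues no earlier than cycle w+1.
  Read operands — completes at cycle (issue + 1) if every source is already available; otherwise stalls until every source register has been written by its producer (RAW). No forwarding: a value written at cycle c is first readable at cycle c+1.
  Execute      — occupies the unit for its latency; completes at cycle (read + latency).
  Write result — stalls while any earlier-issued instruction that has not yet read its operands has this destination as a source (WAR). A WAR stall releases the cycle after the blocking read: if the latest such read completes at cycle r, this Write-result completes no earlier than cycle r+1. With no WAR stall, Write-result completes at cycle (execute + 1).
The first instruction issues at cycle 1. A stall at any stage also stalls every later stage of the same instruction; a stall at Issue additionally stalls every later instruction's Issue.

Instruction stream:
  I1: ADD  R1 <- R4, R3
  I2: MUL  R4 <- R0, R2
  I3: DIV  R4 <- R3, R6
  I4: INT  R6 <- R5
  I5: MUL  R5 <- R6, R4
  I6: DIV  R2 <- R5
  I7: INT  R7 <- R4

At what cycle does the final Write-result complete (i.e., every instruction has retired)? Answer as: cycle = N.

cycle 1: issue I1 (ADD)
cycle 2: I1 read-ops · issue I2 (MUL)
cycle 3: I2 read-ops
cycle 4: I1 finished on ADD
cycle 5: I1→R1
cycle 7: I2 finished on MUL
cycle 8: I2→R4
cycle 9: issue I3 (DIV)
cycle 10: I3 read-ops · issue I4 (INT)
cycle 11: I4 read-ops · issue I5 (MUL)
cycle 12: I4 finished on INT
cycle 13: I4→R6
cycle 18: I3 finished on DIV
cycle 19: I3→R4
cycle 20: I5 read-ops · issue I6 (DIV)
cycle 21: issue I7 (INT)
cycle 22: I7 read-ops
cycle 23: I7 finished on INT
cycle 24: I5 finished on MUL · I7→R7
cycle 25: I5→R5
cycle 26: I6 read-ops
cycle 34: I6 finished on DIV
cycle 35: I6→R2

cycle = 35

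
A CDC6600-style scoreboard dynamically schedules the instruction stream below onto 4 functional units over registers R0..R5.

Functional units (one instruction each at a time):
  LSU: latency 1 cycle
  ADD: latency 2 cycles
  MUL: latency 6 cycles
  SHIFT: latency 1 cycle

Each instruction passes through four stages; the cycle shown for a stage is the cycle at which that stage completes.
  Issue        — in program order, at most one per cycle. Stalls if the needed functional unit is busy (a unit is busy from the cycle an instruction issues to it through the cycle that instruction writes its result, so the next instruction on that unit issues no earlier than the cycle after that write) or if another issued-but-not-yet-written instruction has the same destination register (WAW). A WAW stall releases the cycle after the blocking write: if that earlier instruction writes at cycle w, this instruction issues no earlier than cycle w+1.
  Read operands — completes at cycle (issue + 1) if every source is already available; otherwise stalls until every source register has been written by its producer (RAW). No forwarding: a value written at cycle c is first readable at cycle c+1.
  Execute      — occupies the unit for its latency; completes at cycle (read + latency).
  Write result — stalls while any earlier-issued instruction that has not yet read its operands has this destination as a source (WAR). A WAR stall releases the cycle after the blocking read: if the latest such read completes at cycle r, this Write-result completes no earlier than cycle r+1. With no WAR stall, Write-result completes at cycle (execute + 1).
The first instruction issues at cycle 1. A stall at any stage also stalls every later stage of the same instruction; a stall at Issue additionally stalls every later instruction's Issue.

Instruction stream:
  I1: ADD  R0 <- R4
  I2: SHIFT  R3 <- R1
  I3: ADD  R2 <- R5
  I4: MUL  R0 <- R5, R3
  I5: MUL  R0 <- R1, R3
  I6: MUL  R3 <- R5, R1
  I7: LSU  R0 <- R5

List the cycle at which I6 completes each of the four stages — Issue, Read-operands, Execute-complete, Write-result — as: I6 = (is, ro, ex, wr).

I6 = (25, 26, 32, 33)

c1: issue I1 (ADD)
c2: I1 read-ops | issue I2 (SHIFT)
c3: I2 read-ops
c4: I1 finished on ADD | I2 finished on SHIFT
c5: I1→R0 | I2→R3
c6: issue I3 (ADD)
c7: I3 read-ops | issue I4 (MUL)
c8: I4 read-ops
c9: I3 finished on ADD
c10: I3→R2
c14: I4 finished on MUL
c15: I4→R0
c16: issue I5 (MUL)
c17: I5 read-ops
c23: I5 finished on MUL
c24: I5→R0
c25: issue I6 (MUL)
c26: I6 read-ops | issue I7 (LSU)
c27: I7 read-ops
c28: I7 finished on LSU
c29: I7→R0
c32: I6 finished on MUL
c33: I6→R3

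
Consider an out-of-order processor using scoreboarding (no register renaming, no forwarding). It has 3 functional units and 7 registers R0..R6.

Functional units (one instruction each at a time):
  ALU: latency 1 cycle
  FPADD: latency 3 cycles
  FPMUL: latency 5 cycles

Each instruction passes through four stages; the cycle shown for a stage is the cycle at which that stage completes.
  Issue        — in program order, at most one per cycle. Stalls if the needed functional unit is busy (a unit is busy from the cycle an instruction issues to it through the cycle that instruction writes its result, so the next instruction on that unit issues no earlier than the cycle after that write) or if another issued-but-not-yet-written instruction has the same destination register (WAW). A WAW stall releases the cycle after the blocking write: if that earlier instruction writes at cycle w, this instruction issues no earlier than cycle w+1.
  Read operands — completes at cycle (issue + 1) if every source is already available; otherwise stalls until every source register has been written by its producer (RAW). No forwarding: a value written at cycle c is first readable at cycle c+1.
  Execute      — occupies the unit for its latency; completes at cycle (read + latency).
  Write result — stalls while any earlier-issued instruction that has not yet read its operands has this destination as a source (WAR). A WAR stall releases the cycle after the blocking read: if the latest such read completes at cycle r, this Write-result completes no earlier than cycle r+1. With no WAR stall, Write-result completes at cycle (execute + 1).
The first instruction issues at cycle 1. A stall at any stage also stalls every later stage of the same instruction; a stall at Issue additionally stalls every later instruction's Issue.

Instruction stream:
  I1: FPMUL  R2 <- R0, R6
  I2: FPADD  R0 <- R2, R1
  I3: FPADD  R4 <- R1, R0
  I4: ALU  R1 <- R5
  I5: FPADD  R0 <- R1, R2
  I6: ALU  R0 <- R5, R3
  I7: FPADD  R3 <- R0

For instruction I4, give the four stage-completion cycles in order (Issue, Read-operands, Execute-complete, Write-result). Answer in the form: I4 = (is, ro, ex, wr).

t=1  I1 dispatched to FPMUL
t=2  I1 operands ready, I2 dispatched to FPADD
t=7  I1 complete
t=8  R2←I1
t=9  I2 operands ready
t=12  I2 complete
t=13  R0←I2
t=14  I3 dispatched to FPADD
t=15  I3 operands ready, I4 dispatched to ALU
t=16  I4 operands ready
t=17  I4 complete
t=18  I3 complete, R1←I4
t=19  R4←I3
t=20  I5 dispatched to FPADD
t=21  I5 operands ready
t=24  I5 complete
t=25  R0←I5
t=26  I6 dispatched to ALU
t=27  I6 operands ready, I7 dispatched to FPADD
t=28  I6 complete
t=29  R0←I6
t=30  I7 operands ready
t=33  I7 complete
t=34  R3←I7

I4 = (15, 16, 17, 18)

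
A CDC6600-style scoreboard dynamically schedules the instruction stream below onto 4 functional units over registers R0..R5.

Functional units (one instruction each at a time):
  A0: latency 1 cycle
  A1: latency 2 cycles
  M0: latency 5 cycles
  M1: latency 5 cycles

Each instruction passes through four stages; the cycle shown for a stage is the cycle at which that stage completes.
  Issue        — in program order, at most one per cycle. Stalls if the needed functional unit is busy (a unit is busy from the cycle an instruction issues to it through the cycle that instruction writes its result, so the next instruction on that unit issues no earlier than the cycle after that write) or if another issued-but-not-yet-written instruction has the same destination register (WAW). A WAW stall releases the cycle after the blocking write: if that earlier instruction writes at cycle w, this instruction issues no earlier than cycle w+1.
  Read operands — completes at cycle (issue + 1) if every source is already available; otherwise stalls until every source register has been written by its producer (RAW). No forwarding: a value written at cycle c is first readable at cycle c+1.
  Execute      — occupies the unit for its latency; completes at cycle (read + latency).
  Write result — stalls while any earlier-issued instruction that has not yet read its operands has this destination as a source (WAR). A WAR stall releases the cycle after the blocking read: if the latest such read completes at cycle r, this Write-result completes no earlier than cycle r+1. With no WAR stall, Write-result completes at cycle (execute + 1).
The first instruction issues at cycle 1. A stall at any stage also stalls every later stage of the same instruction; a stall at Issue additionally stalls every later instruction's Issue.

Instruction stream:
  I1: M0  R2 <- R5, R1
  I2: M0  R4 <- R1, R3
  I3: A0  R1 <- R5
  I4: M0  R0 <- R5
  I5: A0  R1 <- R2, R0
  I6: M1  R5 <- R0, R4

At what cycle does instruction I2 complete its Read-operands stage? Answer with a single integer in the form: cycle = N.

[1] I1 dispatched to M0
[2] I1 operands ready
[7] I1 complete
[8] R2←I1
[9] I2 dispatched to M0
[10] I2 operands ready · I3 dispatched to A0
[11] I3 operands ready
[12] I3 complete
[13] R1←I3
[15] I2 complete
[16] R4←I2
[17] I4 dispatched to M0
[18] I4 operands ready · I5 dispatched to A0
[19] I6 dispatched to M1
[23] I4 complete
[24] R0←I4
[25] I5 operands ready · I6 operands ready
[26] I5 complete
[27] R1←I5
[30] I6 complete
[31] R5←I6

cycle = 10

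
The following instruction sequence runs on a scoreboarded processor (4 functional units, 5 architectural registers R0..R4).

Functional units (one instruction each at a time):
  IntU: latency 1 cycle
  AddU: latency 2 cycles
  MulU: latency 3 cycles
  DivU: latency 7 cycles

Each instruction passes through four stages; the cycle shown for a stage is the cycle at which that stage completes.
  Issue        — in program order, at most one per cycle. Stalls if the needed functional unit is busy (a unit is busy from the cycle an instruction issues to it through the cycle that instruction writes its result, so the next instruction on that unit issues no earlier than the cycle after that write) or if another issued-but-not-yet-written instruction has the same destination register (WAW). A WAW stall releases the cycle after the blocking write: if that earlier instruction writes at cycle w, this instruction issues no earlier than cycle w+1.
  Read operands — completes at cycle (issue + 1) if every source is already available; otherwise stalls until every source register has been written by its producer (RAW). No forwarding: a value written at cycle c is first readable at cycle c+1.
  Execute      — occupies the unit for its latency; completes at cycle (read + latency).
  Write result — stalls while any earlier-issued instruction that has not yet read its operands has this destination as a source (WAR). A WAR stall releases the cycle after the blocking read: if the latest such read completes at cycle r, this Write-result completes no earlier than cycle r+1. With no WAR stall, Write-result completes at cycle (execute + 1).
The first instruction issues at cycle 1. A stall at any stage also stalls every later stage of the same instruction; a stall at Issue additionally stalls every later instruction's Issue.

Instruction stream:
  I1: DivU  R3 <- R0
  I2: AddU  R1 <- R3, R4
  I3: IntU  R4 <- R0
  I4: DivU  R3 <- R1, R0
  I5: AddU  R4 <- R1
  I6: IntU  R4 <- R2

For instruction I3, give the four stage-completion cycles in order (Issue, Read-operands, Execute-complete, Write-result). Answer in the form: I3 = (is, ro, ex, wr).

  I1 | 1 | 2 | 9 | 10
  I2 | 2 | 11 | 13 | 14   RAW R3: wait I1 write@10
  I3 | 3 | 4 | 5 | 12   WAR R4: wait I2 read@11
  I4 | 11 | 15 | 22 | 23   struct: DivU busy until I1 writes@10 · RAW R1: wait I2 write@14
  I5 | 15 | 16 | 18 | 19   struct: AddU busy until I2 writes@14
  I6 | 20 | 21 | 22 | 23   WAW R4: wait I5 write@19

I3 = (3, 4, 5, 12)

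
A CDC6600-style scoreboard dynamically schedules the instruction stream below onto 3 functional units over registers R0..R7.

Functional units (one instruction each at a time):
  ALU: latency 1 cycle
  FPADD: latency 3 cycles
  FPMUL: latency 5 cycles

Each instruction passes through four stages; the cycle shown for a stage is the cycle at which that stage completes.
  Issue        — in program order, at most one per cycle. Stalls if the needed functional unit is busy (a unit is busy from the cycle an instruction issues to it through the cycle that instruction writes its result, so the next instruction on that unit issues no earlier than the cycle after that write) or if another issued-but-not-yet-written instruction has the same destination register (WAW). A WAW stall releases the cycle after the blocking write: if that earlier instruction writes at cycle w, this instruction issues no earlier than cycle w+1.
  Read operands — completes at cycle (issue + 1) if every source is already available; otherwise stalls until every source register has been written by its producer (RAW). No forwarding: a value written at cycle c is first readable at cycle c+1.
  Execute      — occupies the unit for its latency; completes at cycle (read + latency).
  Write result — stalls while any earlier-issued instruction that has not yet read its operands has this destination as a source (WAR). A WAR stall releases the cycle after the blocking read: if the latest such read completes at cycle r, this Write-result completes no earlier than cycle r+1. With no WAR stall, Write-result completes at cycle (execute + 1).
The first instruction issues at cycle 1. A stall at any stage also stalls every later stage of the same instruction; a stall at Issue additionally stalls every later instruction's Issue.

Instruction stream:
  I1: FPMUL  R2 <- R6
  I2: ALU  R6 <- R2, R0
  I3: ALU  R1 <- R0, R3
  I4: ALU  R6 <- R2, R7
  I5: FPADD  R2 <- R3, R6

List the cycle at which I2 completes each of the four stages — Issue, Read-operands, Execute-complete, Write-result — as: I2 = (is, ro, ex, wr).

[I1] 1/2/7/8
[I2] 2/9/10/11  (RAW R2: wait I1 write@8)
[I3] 12/13/14/15  (struct: ALU busy until I2 writes@11)
[I4] 16/17/18/19  (struct: ALU busy until I3 writes@15)
[I5] 17/20/23/24  (RAW R6: wait I4 write@19)

I2 = (2, 9, 10, 11)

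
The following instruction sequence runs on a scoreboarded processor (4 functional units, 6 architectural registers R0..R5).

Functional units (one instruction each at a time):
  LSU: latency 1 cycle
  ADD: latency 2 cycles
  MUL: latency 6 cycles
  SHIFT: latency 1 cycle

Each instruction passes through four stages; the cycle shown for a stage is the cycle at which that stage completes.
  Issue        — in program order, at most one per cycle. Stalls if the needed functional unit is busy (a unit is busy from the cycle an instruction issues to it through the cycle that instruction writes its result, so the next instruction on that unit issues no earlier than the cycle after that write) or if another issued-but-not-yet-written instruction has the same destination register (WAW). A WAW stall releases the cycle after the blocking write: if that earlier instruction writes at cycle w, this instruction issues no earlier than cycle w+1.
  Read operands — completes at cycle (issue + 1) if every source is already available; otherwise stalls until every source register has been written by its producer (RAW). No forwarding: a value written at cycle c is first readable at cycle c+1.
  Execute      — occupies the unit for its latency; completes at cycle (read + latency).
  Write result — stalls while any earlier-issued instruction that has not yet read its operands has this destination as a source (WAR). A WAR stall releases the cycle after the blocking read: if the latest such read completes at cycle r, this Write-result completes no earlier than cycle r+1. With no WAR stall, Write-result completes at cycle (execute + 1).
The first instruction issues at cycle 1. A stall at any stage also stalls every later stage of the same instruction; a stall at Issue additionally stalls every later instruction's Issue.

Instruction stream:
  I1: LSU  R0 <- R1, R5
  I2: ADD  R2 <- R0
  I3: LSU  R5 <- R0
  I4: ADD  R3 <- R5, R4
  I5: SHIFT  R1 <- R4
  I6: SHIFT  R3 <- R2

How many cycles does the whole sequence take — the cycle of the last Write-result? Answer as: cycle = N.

cycle = 17

t=1  issue I1 (LSU)
t=2  I1 read-ops · issue I2 (ADD)
t=3  I1 finished on LSU
t=4  I1→R0
t=5  I2 read-ops · issue I3 (LSU)
t=6  I3 read-ops
t=7  I2 finished on ADD · I3 finished on LSU
t=8  I2→R2 · I3→R5
t=9  issue I4 (ADD)
t=10  I4 read-ops · issue I5 (SHIFT)
t=11  I5 read-ops
t=12  I4 finished on ADD · I5 finished on SHIFT
t=13  I4→R3 · I5→R1
t=14  issue I6 (SHIFT)
t=15  I6 read-ops
t=16  I6 finished on SHIFT
t=17  I6→R3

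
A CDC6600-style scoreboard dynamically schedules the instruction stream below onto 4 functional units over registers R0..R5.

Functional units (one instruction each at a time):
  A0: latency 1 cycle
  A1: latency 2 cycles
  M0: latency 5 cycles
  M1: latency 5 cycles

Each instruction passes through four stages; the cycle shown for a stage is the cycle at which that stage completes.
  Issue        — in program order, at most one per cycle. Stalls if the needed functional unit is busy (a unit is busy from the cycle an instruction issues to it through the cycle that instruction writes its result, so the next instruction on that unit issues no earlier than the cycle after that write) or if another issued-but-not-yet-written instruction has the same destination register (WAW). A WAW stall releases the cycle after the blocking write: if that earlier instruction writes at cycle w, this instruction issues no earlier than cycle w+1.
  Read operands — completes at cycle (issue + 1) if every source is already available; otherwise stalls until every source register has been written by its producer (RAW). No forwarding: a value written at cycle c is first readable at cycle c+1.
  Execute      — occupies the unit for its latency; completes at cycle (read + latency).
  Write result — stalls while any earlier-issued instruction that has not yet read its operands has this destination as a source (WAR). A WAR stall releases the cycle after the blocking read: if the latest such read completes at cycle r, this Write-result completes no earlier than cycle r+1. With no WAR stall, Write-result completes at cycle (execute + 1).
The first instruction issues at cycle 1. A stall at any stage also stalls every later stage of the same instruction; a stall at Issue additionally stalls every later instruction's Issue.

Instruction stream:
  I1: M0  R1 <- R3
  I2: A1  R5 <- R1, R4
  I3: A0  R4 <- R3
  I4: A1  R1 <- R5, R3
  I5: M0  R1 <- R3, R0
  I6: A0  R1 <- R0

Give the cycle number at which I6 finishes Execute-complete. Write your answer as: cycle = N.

cycle = 28

  I1 | 1 | 2 | 7 | 8
  I2 | 2 | 9 | 11 | 12   RAW R1: wait I1 write@8
  I3 | 3 | 4 | 5 | 10   WAR R4: wait I2 read@9
  I4 | 13 | 14 | 16 | 17   struct: A1 busy until I2 writes@12
  I5 | 18 | 19 | 24 | 25   WAW R1: wait I4 write@17
  I6 | 26 | 27 | 28 | 29   WAW R1: wait I5 write@25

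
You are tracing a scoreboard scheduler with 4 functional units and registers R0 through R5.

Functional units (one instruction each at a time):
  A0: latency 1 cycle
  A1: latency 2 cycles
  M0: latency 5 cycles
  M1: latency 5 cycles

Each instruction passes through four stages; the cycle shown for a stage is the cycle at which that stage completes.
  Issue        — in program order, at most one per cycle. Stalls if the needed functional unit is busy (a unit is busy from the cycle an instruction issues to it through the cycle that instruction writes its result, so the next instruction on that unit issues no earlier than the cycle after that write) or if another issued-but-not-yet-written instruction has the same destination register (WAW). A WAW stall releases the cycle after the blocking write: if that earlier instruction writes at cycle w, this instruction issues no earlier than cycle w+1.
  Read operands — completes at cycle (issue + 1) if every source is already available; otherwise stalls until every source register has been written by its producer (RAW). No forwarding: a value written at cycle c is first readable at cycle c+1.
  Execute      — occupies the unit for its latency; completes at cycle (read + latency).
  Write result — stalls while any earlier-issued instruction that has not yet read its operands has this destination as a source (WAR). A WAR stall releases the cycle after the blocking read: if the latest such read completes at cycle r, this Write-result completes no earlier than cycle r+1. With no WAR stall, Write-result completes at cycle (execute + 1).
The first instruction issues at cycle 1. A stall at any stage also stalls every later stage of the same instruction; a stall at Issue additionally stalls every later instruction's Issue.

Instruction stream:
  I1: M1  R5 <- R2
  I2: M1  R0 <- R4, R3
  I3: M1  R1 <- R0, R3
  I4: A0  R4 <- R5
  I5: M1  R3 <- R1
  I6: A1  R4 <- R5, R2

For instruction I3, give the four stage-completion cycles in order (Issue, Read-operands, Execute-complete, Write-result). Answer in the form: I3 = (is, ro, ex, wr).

I3 = (17, 18, 23, 24)

[I1] 1/2/7/8
[I2] 9/10/15/16  (struct: M1 busy until I1 writes@8)
[I3] 17/18/23/24  (struct: M1 busy until I2 writes@16)
[I4] 18/19/20/21
[I5] 25/26/31/32  (struct: M1 busy until I3 writes@24)
[I6] 26/27/29/30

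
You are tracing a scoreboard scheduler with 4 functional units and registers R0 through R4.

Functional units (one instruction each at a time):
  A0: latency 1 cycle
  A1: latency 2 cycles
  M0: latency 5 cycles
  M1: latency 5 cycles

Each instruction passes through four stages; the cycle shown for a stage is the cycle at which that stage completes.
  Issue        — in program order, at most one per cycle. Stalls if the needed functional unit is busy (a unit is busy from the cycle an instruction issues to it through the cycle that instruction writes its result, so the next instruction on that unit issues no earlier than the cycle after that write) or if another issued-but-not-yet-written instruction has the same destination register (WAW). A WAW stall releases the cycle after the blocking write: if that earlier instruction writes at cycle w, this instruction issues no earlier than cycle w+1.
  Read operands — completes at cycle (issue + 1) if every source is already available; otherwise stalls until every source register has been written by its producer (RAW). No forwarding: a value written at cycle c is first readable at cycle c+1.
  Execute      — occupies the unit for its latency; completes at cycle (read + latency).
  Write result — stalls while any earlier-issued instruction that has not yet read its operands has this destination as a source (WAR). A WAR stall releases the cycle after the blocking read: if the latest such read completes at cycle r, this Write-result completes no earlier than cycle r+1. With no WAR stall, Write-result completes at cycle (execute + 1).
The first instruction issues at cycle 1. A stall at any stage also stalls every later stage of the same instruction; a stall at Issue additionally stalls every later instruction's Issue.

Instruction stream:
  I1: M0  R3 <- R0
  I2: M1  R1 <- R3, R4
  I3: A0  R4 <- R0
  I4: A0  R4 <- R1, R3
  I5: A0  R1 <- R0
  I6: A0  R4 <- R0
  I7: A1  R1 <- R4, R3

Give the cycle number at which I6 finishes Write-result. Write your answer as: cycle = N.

cycle = 26

cycle 1: I1 issues→M0
cycle 2: I1 reads; I2 issues→M1
cycle 3: I3 issues→A0
cycle 4: I3 reads
cycle 5: I3 exec-done
cycle 7: I1 exec-done
cycle 8: I1 writes R3
cycle 9: I2 reads
cycle 10: I3 writes R4
cycle 11: I4 issues→A0
cycle 14: I2 exec-done
cycle 15: I2 writes R1
cycle 16: I4 reads
cycle 17: I4 exec-done
cycle 18: I4 writes R4
cycle 19: I5 issues→A0
cycle 20: I5 reads
cycle 21: I5 exec-done
cycle 22: I5 writes R1
cycle 23: I6 issues→A0
cycle 24: I6 reads; I7 issues→A1
cycle 25: I6 exec-done
cycle 26: I6 writes R4
cycle 27: I7 reads
cycle 29: I7 exec-done
cycle 30: I7 writes R1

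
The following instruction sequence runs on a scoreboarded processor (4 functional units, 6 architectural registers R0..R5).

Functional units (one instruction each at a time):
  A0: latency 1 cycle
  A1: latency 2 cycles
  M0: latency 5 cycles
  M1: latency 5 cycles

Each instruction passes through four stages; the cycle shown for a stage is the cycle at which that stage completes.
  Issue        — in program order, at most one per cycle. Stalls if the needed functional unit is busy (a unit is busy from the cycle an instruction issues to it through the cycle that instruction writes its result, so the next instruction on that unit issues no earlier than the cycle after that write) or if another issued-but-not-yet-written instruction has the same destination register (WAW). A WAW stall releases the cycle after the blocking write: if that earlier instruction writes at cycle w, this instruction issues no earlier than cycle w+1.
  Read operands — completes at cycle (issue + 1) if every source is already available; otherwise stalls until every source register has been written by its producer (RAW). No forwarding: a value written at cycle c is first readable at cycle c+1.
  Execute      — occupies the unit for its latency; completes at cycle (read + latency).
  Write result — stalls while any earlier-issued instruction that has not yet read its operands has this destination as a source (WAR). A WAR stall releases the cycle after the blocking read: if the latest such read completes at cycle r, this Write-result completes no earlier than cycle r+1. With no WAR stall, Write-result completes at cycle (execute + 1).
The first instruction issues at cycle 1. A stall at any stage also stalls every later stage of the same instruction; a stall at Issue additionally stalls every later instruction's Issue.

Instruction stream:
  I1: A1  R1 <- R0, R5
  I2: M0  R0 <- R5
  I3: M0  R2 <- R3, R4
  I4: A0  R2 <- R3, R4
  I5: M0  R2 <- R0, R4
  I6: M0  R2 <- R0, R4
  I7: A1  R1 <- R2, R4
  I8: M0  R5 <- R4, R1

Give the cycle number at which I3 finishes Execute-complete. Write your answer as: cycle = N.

cycle = 16

c1: I1 issues→A1
c2: I1 reads | I2 issues→M0
c3: I2 reads
c4: I1 exec-done
c5: I1 writes R1
c8: I2 exec-done
c9: I2 writes R0
c10: I3 issues→M0
c11: I3 reads
c16: I3 exec-done
c17: I3 writes R2
c18: I4 issues→A0
c19: I4 reads
c20: I4 exec-done
c21: I4 writes R2
c22: I5 issues→M0
c23: I5 reads
c28: I5 exec-done
c29: I5 writes R2
c30: I6 issues→M0
c31: I6 reads | I7 issues→A1
c36: I6 exec-done
c37: I6 writes R2
c38: I7 reads | I8 issues→M0
c40: I7 exec-done
c41: I7 writes R1
c42: I8 reads
c47: I8 exec-done
c48: I8 writes R5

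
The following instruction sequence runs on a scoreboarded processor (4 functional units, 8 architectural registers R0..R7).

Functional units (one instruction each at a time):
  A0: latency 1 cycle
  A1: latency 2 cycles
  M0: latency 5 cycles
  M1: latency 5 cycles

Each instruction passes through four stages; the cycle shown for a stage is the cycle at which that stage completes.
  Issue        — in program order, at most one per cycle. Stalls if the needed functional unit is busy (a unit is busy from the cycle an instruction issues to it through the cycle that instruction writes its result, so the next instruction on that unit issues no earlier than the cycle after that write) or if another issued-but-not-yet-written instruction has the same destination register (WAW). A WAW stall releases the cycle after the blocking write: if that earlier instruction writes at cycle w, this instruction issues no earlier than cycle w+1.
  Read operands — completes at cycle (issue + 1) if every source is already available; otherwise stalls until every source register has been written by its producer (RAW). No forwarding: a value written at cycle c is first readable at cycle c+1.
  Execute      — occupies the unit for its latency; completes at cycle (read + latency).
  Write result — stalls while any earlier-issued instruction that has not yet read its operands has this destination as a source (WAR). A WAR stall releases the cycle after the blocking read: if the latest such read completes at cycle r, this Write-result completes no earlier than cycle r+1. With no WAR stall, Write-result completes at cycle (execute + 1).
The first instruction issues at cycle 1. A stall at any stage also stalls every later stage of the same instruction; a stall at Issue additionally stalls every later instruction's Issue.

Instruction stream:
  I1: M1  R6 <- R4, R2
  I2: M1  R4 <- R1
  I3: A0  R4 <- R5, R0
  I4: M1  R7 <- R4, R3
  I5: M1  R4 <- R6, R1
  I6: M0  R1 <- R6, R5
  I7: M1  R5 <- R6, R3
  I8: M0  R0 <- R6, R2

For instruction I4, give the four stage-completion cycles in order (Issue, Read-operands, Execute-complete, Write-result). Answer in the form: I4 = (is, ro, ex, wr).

[I1] 1/2/7/8
[I2] 9/10/15/16  (struct: M1 busy until I1 writes@8)
[I3] 17/18/19/20  (WAW R4: wait I2 write@16)
[I4] 18/21/26/27  (RAW R4: wait I3 write@20)
[I5] 28/29/34/35  (struct: M1 busy until I4 writes@27)
[I6] 29/30/35/36
[I7] 36/37/42/43  (struct: M1 busy until I5 writes@35)
[I8] 37/38/43/44

I4 = (18, 21, 26, 27)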